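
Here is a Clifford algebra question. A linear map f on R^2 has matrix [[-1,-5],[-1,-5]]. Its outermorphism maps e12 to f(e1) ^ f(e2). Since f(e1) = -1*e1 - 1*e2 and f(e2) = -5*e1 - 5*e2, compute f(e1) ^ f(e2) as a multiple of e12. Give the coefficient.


The outermorphism of a linear map f sends e1^e2 to f(e1)^f(e2).
f(e1) = -1*e1 - 1*e2
f(e2) = -5*e1 - 5*e2
f(e1) ^ f(e2) = (-1*e1 - 1*e2) ^ (-5*e1 - 5*e2)
= (-1)*(-5)*e12 + (-1)*(-5)*e21
= (5 - 5)*e12
= 0*e12
Coefficient = 0


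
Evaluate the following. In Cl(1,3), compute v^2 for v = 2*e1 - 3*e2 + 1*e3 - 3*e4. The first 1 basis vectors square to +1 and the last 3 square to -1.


v^2 = sum of c_i^2 * e_i^2
Positive signature terms (e_i^2 = +1): 2^2 = 4
Negative signature terms (e_j^2 = -1): (-3)^2 + 1^2 + (-3)^2 = 19
v^2 = 4 - 19 = -15


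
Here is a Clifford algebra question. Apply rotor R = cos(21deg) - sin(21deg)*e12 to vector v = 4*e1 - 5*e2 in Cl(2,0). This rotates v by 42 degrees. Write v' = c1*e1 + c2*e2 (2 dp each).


Rotor R = cos(21deg) - sin(21deg)*e12
Rotation angle theta = 2 * 21 = 42 degrees
v' = R*v*~R rotates v by theta.
cos(42deg) = 0.7431, sin(42deg) = 0.6691
v'_1 = 4*cos(42deg) - (-5)*sin(42deg)
= 4*0.7431 - (-5)*0.6691
= 6.32
v'_2 = 4*sin(42deg) + (-5)*cos(42deg)
= 4*0.6691 + (-5)*0.7431
= -1.04
v' = 6.32*e1 - 1.04*e2


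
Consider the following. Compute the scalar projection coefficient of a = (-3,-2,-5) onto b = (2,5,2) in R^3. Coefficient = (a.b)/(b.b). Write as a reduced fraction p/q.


Projection coefficient = (a . b) / (b . b)
a . b = (-3)*2 + (-2)*5 + (-5)*2
= -6 + (-10) + (-10) = -26
b . b = 2^2 + 5^2 + 2^2
= 4 + 25 + 4 = 33
Coefficient = -26/33
In lowest terms: -26/33


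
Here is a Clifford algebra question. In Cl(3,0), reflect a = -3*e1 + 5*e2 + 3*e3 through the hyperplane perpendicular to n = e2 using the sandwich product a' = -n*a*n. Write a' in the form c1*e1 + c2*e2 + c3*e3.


Reflection formula: a' = -n*a*n, with n = e2 (unit vector, n^2 = 1).
For reflection through hyperplane perp to e2:
The component along e2 flips sign, others stay.
a = (-3, 5, 3)
a' = (-3, -5, 3)
a' = -3*e1 - 5*e2 + 3*e3


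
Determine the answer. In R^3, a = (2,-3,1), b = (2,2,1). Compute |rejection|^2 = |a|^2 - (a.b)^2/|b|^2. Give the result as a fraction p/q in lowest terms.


|a|^2 = 2^2 + (-3)^2 + 1^2 = 14
|b|^2 = 2^2 + 2^2 + 1^2 = 9
a . b = 2*2 + (-3)*2 + 1*1 = -1
(a.b)^2 = (-1)^2 = 1
|rej|^2 = 14 - 1/9
= (126 - 1)/9
= 125/9
In lowest terms: 125/9


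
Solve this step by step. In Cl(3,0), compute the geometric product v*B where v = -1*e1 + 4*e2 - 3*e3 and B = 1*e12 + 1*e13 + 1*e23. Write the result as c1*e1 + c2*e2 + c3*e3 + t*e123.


vB has grade-1 (vector) and grade-3 (trivector) parts: vB = (v _| B) + (v ^ B).
Vector part <vB>_1:
  e1: -v2*b12 - v3*b13 = -(4)*(1) - (-3)*(1) = -1
  e2: v1*b12 - v3*b23 = (-1)*(1) - (-3)*(1) = 2
  e3: v1*b13 + v2*b23 = (-1)*(1) + (4)*(1) = 3
Trivector part <vB>_3:
  e123: v1*b23 - v2*b13 + v3*b12 = (-1)*(1) - (4)*(1) + (-3)*(1) = -8
vB = -1*e1 + 2*e2 + 3*e3 - 8*e123


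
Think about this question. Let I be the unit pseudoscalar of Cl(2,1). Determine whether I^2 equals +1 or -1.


The pseudoscalar I = e1...e_n (product of all n generators) of Cl(p,q) satisfies I^2 = (-1)^(q + n(n-1)/2).
p = 2, q = 1, n = p + q = 3
n(n-1)/2 = 3 * 2 / 2 = 3
Exponent = q + n(n-1)/2 = 1 + 3 = 4
I^2 = (-1)^4 = +1


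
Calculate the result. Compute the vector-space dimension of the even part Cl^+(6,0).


Even subalgebra dimension = 2^(n-1)
n = 6 + 0 = 6
2^(6 - 1) = 2^5 = 32
Verification: sum of C(6,k) for even k = 1 + 15 + 15 + 1 = 32
Result = 32


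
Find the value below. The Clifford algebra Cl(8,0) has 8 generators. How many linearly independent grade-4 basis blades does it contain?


Number of grade-k basis blades in Cl(p,q) with n = p + q is C(n, k).
n = 8 + 0 = 8
C(8, 4) = 8! / (4! * 4!)
= 40320 / (24 * 24)
= 70


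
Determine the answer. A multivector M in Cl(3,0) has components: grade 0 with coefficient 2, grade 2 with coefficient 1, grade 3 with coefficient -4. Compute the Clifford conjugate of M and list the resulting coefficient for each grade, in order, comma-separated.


Clifford conjugate sign for grade k: (-1)^(k(k+1)/2)
Grade 0: (-1)^(0*1/2) = (-1)^0 = 1, coeff 2 -> 2
Grade 2: (-1)^(2*3/2) = (-1)^3 = -1, coeff 1 -> -1
Grade 3: (-1)^(3*4/2) = (-1)^6 = 1, coeff -4 -> -4
Conjugated coefficients: 2, -1, -4


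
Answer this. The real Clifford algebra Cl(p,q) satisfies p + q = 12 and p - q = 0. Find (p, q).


We need p + q = 12 and p - q = 0.
Adding: 2p = 12 + 0 = 12, so p = 6.
Then q = 12 - 6 = 6.
(p, q) = (6, 6)


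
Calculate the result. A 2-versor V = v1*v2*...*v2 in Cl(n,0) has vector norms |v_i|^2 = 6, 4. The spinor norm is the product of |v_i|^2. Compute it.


Spinor norm N(V) = |v1|^2 * |v2|^2 * ... * |v2|^2
= 6 * 4
Running product: 6, 24
N(V) = 24


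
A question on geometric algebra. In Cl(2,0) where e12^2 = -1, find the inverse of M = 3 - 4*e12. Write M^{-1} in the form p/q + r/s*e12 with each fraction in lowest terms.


M = 3 - 4*e12, where e12^2 = -1.
Since M commutes with its reverse ~M = a - b*e12, M * ~M = a^2 - b^2*e12^2 = a^2 + b^2.
So M^{-1} = ~M / (a^2 + b^2) = (a - b*e12)/(a^2 + b^2).
a^2 + b^2 = 9 + 16 = 25
Scalar part = 3/25 = 3/25
Bivector coeff = 4/25 = 4/25
M^{-1} = 3/25 + 4/25*e12


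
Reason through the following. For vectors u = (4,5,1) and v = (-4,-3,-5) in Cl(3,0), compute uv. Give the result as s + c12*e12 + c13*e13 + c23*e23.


In Cl(3,0): e_i^2 = 1, e_ie_j = -e_je_i for i != j.
Scalar part = u . v = 4*(-4) + 5*(-3) + 1*(-5)
= -16 + (-15) + (-5) = -36
e12 coeff = 4*(-3) - 5*(-4) = -12 - (-20) = 8
e13 coeff = 4*(-5) - 1*(-4) = -20 - (-4) = -16
e23 coeff = 5*(-5) - 1*(-3) = -25 - (-3) = -22
uv = -36 + 8*e12 - 16*e13 - 22*e23


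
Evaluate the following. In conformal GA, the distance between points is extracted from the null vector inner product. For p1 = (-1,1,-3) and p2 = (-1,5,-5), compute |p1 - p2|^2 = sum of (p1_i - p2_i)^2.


p1 - p2 = (0, -4, 2)
|p1 - p2|^2 = 0^2 + (-4)^2 + 2^2
= 0 + 16 + 4
= 20


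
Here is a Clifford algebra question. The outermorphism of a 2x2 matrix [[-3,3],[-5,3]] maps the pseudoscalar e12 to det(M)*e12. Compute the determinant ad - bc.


The outermorphism of a linear map f sends e1^e2 to f(e1)^f(e2).
f(e1) = -3*e1 - 5*e2
f(e2) = 3*e1 + 3*e2
f(e1) ^ f(e2) = (-3*e1 - 5*e2) ^ (3*e1 + 3*e2)
= (-3)*3*e12 + (-5)*3*e21
= (-9 - (-15))*e12
= 6*e12
Coefficient = 6


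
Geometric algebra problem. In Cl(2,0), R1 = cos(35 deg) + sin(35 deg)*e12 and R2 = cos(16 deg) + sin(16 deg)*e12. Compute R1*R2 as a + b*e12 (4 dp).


Same-plane rotors commute and their half-angles add:
R1*R2 = cos(a1 + a2) + sin(a1 + a2)*e12.
a1 + a2 = 35 + 16 = 51 deg
cos(51 deg) = 0.6293
sin(51 deg) = 0.7771
R1*R2 = 0.6293 + 0.7771*e12


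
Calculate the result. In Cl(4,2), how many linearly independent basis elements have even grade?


Even subalgebra dimension = 2^(n-1)
n = 4 + 2 = 6
2^(6 - 1) = 2^5 = 32
Verification: sum of C(6,k) for even k = 1 + 15 + 15 + 1 = 32
Result = 32


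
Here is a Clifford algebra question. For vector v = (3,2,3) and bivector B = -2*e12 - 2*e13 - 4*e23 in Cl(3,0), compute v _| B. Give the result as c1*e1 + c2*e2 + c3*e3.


Left contraction v _| B = <vB>_1 (grade-1 part of the geometric product vB).
Using e1_|e12 = e2, e2_|e12 = -e1, e1_|e13 = e3, e3_|e13 = -e1, e2_|e23 = e3, e3_|e23 = -e2:
e1 coeff: -v2*b12 - v3*b13 = -(2)*(-2) - (3)*(-2) = 10
e2 coeff: v1*b12 - v3*b23 = (3)*(-2) - (3)*(-4) = 6
e3 coeff: v1*b13 + v2*b23 = (3)*(-2) + (2)*(-4) = -14
v _| B = 10*e1 + 6*e2 - 14*e3


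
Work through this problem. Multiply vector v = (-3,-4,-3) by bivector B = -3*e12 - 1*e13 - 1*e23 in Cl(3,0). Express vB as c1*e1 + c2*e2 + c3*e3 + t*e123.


vB has grade-1 (vector) and grade-3 (trivector) parts: vB = (v _| B) + (v ^ B).
Vector part <vB>_1:
  e1: -v2*b12 - v3*b13 = -(-4)*(-3) - (-3)*(-1) = -15
  e2: v1*b12 - v3*b23 = (-3)*(-3) - (-3)*(-1) = 6
  e3: v1*b13 + v2*b23 = (-3)*(-1) + (-4)*(-1) = 7
Trivector part <vB>_3:
  e123: v1*b23 - v2*b13 + v3*b12 = (-3)*(-1) - (-4)*(-1) + (-3)*(-3) = 8
vB = -15*e1 + 6*e2 + 7*e3 + 8*e123


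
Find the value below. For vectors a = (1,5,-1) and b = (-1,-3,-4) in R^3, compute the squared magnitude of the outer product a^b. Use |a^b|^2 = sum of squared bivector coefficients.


a wedge b = (a1*b2 - a2*b1)*e12 + (a1*b3 - a3*b1)*e13 + (a2*b3 - a3*b2)*e23
e12 coeff: 1*(-3) - 5*(-1) = -3 - (-5) = 2
e13 coeff: 1*(-4) - (-1)*(-1) = -4 - 1 = -5
e23 coeff: 5*(-4) - (-1)*(-3) = -20 - 3 = -23
|a wedge b|^2 = 2^2 + (-5)^2 + (-23)^2
= 4 + 25 + 529
= 558


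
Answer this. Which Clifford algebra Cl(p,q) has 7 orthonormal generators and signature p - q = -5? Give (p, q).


We need p + q = 7 and p - q = -5.
Adding: 2p = 7 + (-5) = 2, so p = 1.
Then q = 7 - 1 = 6.
(p, q) = (1, 6)


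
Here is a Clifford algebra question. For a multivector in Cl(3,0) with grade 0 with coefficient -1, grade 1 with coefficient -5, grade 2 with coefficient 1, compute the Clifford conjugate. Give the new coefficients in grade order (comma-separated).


Clifford conjugate sign for grade k: (-1)^(k(k+1)/2)
Grade 0: (-1)^(0*1/2) = (-1)^0 = 1, coeff -1 -> -1
Grade 1: (-1)^(1*2/2) = (-1)^1 = -1, coeff -5 -> 5
Grade 2: (-1)^(2*3/2) = (-1)^3 = -1, coeff 1 -> -1
Conjugated coefficients: -1, 5, -1


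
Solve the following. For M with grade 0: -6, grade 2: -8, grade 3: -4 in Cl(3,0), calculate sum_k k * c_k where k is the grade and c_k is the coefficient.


Grade-weighted sum = sum of grade_k * coefficient_k
0*(-6) = 0
2*(-8) = -16
3*(-4) = -12
Total = 0 + (-16) + (-12) = -28


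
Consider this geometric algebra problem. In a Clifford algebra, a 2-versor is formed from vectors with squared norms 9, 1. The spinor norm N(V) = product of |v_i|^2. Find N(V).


Spinor norm N(V) = |v1|^2 * |v2|^2 * ... * |v2|^2
= 9 * 1
Running product: 9, 9
N(V) = 9


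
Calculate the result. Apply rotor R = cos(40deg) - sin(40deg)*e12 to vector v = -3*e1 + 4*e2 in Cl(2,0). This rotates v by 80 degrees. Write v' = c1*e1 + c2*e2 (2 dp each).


Rotor R = cos(40deg) - sin(40deg)*e12
Rotation angle theta = 2 * 40 = 80 degrees
v' = R*v*~R rotates v by theta.
cos(80deg) = 0.1736, sin(80deg) = 0.9848
v'_1 = -3*cos(80deg) - 4*sin(80deg)
= -3*0.1736 - 4*0.9848
= -4.46
v'_2 = -3*sin(80deg) + 4*cos(80deg)
= -3*0.9848 + 4*0.1736
= -2.26
v' = -4.46*e1 - 2.26*e2


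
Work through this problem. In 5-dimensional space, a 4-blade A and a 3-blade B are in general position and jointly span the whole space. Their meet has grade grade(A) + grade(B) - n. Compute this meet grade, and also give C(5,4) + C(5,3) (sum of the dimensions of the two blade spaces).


Meet grade = grade(A) + grade(B) - n
= 4 + 3 - 5 = 2
C(5,4) = 5
C(5,3) = 10
dim_A + dim_B = 5 + 10 = 15


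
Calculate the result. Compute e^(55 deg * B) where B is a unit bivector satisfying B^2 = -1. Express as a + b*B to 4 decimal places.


For a unit bivector B with B^2 = -1, the exponential series gives
e^(theta*B) = cos(theta) + sin(theta)*B (the GA analogue of Euler's formula).
theta = 55 degrees = 0.959931 rad
cos(55 deg) = 0.5736
sin(55 deg) = 0.8192
exp(theta*B) = 0.5736 + 0.8192*B


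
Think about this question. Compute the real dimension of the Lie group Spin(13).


Spin(n) double-covers SO(n); both have Lie algebra so(n) of dimension n(n-1)/2.
n = 13
n(n-1) = 13 * 12 = 156
dim Spin(13) = 156/2 = 78


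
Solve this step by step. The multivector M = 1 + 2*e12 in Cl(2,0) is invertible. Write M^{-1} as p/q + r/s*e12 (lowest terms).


M = 1 + 2*e12, where e12^2 = -1.
Since M commutes with its reverse ~M = a - b*e12, M * ~M = a^2 - b^2*e12^2 = a^2 + b^2.
So M^{-1} = ~M / (a^2 + b^2) = (a - b*e12)/(a^2 + b^2).
a^2 + b^2 = 1 + 4 = 5
Scalar part = 1/5 = 1/5
Bivector coeff = -2/5 = -2/5
M^{-1} = 1/5 - 2/5*e12


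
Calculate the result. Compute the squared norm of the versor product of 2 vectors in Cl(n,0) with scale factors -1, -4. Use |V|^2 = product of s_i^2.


Each vector v_i has |v_i|^2 = s_i^2
Squared scales: (-1)^2 = 1, (-4)^2 = 16
|V|^2 = 1 * 16
= 16


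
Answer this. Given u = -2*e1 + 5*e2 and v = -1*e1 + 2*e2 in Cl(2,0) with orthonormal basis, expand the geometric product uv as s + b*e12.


Expand: (-2*e1 + 5*e2)(-1*e1 + 2*e2)
= (-2)*(-1)*e1e1 + (-2)*2*e1e2 + 5*(-1)*e2e1 + 5*2*e2e2
Using e1^2 = e2^2 = 1, e2e1 = -e1e2:
Scalar part s = (-2)*(-1) + 5*2 = 2 + 10 = 12
Bivector part b = (-2)*2 - 5*(-1) = -4 - (-5) = 1
uv = 12 + 1*e12


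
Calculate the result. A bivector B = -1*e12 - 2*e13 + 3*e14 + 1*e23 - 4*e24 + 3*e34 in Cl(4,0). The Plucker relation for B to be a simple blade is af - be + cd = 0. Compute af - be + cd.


Plucker relation: af - be + cd
a*f = (-1)*3 = -3
b*e = (-2)*(-4) = 8
c*d = 3*1 = 3
af - be + cd = -3 - 8 + 3
= -8


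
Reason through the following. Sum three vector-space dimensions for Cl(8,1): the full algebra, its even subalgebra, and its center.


n = 8 + 1 = 9
Total dim = 2^9 = 512
Even subalgebra dim = 2^8 = 256
n is odd, so center dim = 2
Sum = 512 + 256 + 2 = 770


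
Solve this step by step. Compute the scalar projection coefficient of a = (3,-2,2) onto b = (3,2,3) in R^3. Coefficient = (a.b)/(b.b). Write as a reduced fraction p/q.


Projection coefficient = (a . b) / (b . b)
a . b = 3*3 + (-2)*2 + 2*3
= 9 + (-4) + 6 = 11
b . b = 3^2 + 2^2 + 3^2
= 9 + 4 + 9 = 22
Coefficient = 11/22
In lowest terms: 1/2


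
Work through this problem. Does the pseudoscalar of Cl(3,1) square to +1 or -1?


The pseudoscalar I = e1...e_n (product of all n generators) of Cl(p,q) satisfies I^2 = (-1)^(q + n(n-1)/2).
p = 3, q = 1, n = p + q = 4
n(n-1)/2 = 4 * 3 / 2 = 6
Exponent = q + n(n-1)/2 = 1 + 6 = 7
I^2 = (-1)^7 = -1


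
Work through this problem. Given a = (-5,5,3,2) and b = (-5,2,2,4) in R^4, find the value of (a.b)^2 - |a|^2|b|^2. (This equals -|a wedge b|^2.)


a . b = (-5)*(-5) + 5*2 + 3*2 + 2*4
= 25 + 10 + 6 + 8 = 49
|a|^2 = (-5)^2 + 5^2 + 3^2 + 2^2 = 63
|b|^2 = (-5)^2 + 2^2 + 2^2 + 4^2 = 49
(a.b)^2 = 49^2 = 2401
|a|^2 * |b|^2 = 63 * 49 = 3087
Result = 2401 - 3087 = -686


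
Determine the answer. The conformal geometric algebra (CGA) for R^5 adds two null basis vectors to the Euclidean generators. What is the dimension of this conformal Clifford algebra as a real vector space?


The conformal model of R^5 uses Cl(6,1): the 5 Euclidean generators plus two extra orthogonal generators e+ (e+^2 = +1) and e- (e-^2 = -1), from which the null vectors e0, einf are built.
Number of generators m = 5 + 2 = 7.
dim Cl(p,q) = 2^m = 2^7 = 128


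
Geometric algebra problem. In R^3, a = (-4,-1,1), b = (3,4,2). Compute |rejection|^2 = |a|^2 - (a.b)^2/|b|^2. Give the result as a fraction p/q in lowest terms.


|a|^2 = (-4)^2 + (-1)^2 + 1^2 = 18
|b|^2 = 3^2 + 4^2 + 2^2 = 29
a . b = (-4)*3 + (-1)*4 + 1*2 = -14
(a.b)^2 = (-14)^2 = 196
|rej|^2 = 18 - 196/29
= (522 - 196)/29
= 326/29
In lowest terms: 326/29


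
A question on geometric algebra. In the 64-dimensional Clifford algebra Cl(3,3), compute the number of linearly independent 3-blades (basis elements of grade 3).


Number of grade-k basis blades in Cl(p,q) with n = p + q is C(n, k).
n = 3 + 3 = 6
C(6, 3) = 6! / (3! * 3!)
= 720 / (6 * 6)
= 20


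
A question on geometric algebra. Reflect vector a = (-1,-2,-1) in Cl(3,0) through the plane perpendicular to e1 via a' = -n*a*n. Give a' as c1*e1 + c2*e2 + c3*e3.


Reflection formula: a' = -n*a*n, with n = e1 (unit vector, n^2 = 1).
For reflection through hyperplane perp to e1:
The component along e1 flips sign, others stay.
a = (-1, -2, -1)
a' = (1, -2, -1)
a' = 1*e1 - 2*e2 - 1*e3


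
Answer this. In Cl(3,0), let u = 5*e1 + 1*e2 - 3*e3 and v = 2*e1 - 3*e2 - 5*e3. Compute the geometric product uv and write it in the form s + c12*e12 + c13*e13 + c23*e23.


In Cl(3,0): e_i^2 = 1, e_ie_j = -e_je_i for i != j.
Scalar part = u . v = 5*2 + 1*(-3) + (-3)*(-5)
= 10 + (-3) + 15 = 22
e12 coeff = 5*(-3) - 1*2 = -15 - 2 = -17
e13 coeff = 5*(-5) - (-3)*2 = -25 - (-6) = -19
e23 coeff = 1*(-5) - (-3)*(-3) = -5 - 9 = -14
uv = 22 - 17*e12 - 19*e13 - 14*e23


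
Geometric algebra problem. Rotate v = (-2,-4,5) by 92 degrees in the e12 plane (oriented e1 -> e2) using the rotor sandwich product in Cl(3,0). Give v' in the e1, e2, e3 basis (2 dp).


Rotor R = cos(46deg) - sin(46deg)*e12
Rotation angle theta = 2 * 46 = 92 degrees in the e12 plane (e1 -> e2).
The component perpendicular to the plane (e3) is invariant: v'_3 = v3 = 5.00
cos(92deg) = -0.0349, sin(92deg) = 0.9994
v'_1 = v1*cos(theta) - v2*sin(theta) = -2*(-0.0349) - (-4)*0.9994 = 4.07
v'_2 = v1*sin(theta) + v2*cos(theta) = -2*0.9994 + (-4)*(-0.0349) = -1.86
v' = 4.07*e1 - 1.86*e2 + 5.00*e3


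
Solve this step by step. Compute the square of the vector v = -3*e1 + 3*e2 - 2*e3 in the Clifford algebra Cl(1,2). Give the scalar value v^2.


v^2 = sum of c_i^2 * e_i^2
Positive signature terms (e_i^2 = +1): (-3)^2 = 9
Negative signature terms (e_j^2 = -1): 3^2 + (-2)^2 = 13
v^2 = 9 - 13 = -4


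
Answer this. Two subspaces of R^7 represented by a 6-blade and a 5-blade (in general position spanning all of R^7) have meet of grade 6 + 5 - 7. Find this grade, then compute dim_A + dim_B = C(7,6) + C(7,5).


Meet grade = grade(A) + grade(B) - n
= 6 + 5 - 7 = 4
C(7,6) = 7
C(7,5) = 21
dim_A + dim_B = 7 + 21 = 28


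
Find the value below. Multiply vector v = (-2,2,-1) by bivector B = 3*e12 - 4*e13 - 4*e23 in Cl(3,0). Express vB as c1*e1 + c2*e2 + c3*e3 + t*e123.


vB has grade-1 (vector) and grade-3 (trivector) parts: vB = (v _| B) + (v ^ B).
Vector part <vB>_1:
  e1: -v2*b12 - v3*b13 = -(2)*(3) - (-1)*(-4) = -10
  e2: v1*b12 - v3*b23 = (-2)*(3) - (-1)*(-4) = -10
  e3: v1*b13 + v2*b23 = (-2)*(-4) + (2)*(-4) = 0
Trivector part <vB>_3:
  e123: v1*b23 - v2*b13 + v3*b12 = (-2)*(-4) - (2)*(-4) + (-1)*(3) = 13
vB = -10*e1 - 10*e2 + 0*e3 + 13*e123


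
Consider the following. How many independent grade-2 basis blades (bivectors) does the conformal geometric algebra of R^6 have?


The conformal model of R^6 uses Cl(7,1) with m = 6 + 2 = 8 generators.
Number of grade-2 blades = C(m, 2) = C(8, 2)
= 8*7/2 = 28


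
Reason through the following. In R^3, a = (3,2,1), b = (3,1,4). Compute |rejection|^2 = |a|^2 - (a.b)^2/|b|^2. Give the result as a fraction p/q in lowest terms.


|a|^2 = 3^2 + 2^2 + 1^2 = 14
|b|^2 = 3^2 + 1^2 + 4^2 = 26
a . b = 3*3 + 2*1 + 1*4 = 15
(a.b)^2 = 15^2 = 225
|rej|^2 = 14 - 225/26
= (364 - 225)/26
= 139/26
In lowest terms: 139/26


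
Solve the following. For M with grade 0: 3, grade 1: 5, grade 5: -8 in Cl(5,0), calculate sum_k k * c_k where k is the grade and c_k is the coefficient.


Grade-weighted sum = sum of grade_k * coefficient_k
0*3 = 0
1*5 = 5
5*(-8) = -40
Total = 0 + 5 + (-40) = -35


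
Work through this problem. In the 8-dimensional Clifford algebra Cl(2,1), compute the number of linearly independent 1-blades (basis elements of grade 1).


Number of grade-k basis blades in Cl(p,q) with n = p + q is C(n, k).
n = 2 + 1 = 3
C(3, 1) = 3! / (1! * 2!)
= 6 / (1 * 2)
= 3


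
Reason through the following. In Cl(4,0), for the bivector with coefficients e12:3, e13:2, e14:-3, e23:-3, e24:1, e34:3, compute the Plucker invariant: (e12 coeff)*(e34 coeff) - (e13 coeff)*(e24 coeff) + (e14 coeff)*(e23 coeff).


Plucker relation: af - be + cd
a*f = 3*3 = 9
b*e = 2*1 = 2
c*d = (-3)*(-3) = 9
af - be + cd = 9 - 2 + 9
= 16


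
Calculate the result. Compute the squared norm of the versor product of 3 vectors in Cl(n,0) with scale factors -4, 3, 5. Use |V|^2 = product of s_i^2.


Each vector v_i has |v_i|^2 = s_i^2
Squared scales: (-4)^2 = 16, 3^2 = 9, 5^2 = 25
|V|^2 = 16 * 9 * 25
= 3600


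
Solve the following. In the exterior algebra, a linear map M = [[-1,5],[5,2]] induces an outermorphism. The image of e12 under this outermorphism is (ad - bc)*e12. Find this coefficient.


The outermorphism of a linear map f sends e1^e2 to f(e1)^f(e2).
f(e1) = -1*e1 + 5*e2
f(e2) = 5*e1 + 2*e2
f(e1) ^ f(e2) = (-1*e1 + 5*e2) ^ (5*e1 + 2*e2)
= (-1)*2*e12 + 5*5*e21
= (-2 - 25)*e12
= -27*e12
Coefficient = -27


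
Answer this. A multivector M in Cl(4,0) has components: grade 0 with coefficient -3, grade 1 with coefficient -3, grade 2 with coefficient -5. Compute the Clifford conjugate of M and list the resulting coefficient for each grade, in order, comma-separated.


Clifford conjugate sign for grade k: (-1)^(k(k+1)/2)
Grade 0: (-1)^(0*1/2) = (-1)^0 = 1, coeff -3 -> -3
Grade 1: (-1)^(1*2/2) = (-1)^1 = -1, coeff -3 -> 3
Grade 2: (-1)^(2*3/2) = (-1)^3 = -1, coeff -5 -> 5
Conjugated coefficients: -3, 3, 5


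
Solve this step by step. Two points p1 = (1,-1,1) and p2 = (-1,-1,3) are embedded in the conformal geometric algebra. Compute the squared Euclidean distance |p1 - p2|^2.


p1 - p2 = (2, 0, -2)
|p1 - p2|^2 = 2^2 + 0^2 + (-2)^2
= 4 + 0 + 4
= 8


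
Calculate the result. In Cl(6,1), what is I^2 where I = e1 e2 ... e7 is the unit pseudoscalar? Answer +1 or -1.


The pseudoscalar I = e1...e_n (product of all n generators) of Cl(p,q) satisfies I^2 = (-1)^(q + n(n-1)/2).
p = 6, q = 1, n = p + q = 7
n(n-1)/2 = 7 * 6 / 2 = 21
Exponent = q + n(n-1)/2 = 1 + 21 = 22
I^2 = (-1)^22 = +1


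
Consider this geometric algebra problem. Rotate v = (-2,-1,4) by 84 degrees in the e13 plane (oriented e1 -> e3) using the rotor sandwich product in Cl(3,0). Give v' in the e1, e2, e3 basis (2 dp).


Rotor R = cos(42deg) - sin(42deg)*e13
Rotation angle theta = 2 * 42 = 84 degrees in the e13 plane (e1 -> e3).
The component perpendicular to the plane (e2) is invariant: v'_2 = v2 = -1.00
cos(84deg) = 0.1045, sin(84deg) = 0.9945
v'_1 = v1*cos(theta) - v3*sin(theta) = -2*0.1045 - 4*0.9945 = -4.19
v'_3 = v1*sin(theta) + v3*cos(theta) = -2*0.9945 + 4*0.1045 = -1.57
v' = -4.19*e1 - 1.00*e2 - 1.57*e3


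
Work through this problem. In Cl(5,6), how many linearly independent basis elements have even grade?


Even subalgebra dimension = 2^(n-1)
n = 5 + 6 = 11
2^(11 - 1) = 2^10 = 1024
Verification: sum of C(11,k) for even k = 1 + 55 + 330 + 462 + 165 + 11 = 1024
Result = 1024


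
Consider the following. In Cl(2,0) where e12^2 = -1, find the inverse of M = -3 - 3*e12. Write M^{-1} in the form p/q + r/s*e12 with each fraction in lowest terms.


M = -3 - 3*e12, where e12^2 = -1.
Since M commutes with its reverse ~M = a - b*e12, M * ~M = a^2 - b^2*e12^2 = a^2 + b^2.
So M^{-1} = ~M / (a^2 + b^2) = (a - b*e12)/(a^2 + b^2).
a^2 + b^2 = 9 + 9 = 18
Scalar part = -3/18 = -1/6
Bivector coeff = 3/18 = 1/6
M^{-1} = -1/6 + 1/6*e12


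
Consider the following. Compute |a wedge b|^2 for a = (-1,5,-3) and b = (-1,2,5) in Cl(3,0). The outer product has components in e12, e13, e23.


a wedge b = (a1*b2 - a2*b1)*e12 + (a1*b3 - a3*b1)*e13 + (a2*b3 - a3*b2)*e23
e12 coeff: (-1)*2 - 5*(-1) = -2 - (-5) = 3
e13 coeff: (-1)*5 - (-3)*(-1) = -5 - 3 = -8
e23 coeff: 5*5 - (-3)*2 = 25 - (-6) = 31
|a wedge b|^2 = 3^2 + (-8)^2 + 31^2
= 9 + 64 + 961
= 1034


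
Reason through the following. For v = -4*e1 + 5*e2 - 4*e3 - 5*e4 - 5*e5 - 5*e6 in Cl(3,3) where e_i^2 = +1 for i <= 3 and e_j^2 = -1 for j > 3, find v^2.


v^2 = sum of c_i^2 * e_i^2
Positive signature terms (e_i^2 = +1): (-4)^2 + 5^2 + (-4)^2 = 57
Negative signature terms (e_j^2 = -1): (-5)^2 + (-5)^2 + (-5)^2 = 75
v^2 = 57 - 75 = -18


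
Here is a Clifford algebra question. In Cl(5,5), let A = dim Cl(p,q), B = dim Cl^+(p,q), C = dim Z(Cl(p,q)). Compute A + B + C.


n = 5 + 5 = 10
Total dim = 2^10 = 1024
Even subalgebra dim = 2^9 = 512
n is even, so center dim = 1
Sum = 1024 + 512 + 1 = 1537


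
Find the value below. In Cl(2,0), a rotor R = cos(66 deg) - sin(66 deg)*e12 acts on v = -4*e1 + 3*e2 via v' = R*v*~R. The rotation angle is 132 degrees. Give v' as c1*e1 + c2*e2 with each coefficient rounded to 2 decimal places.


Rotor R = cos(66deg) - sin(66deg)*e12
Rotation angle theta = 2 * 66 = 132 degrees
v' = R*v*~R rotates v by theta.
cos(132deg) = -0.6691, sin(132deg) = 0.7431
v'_1 = -4*cos(132deg) - 3*sin(132deg)
= -4*(-0.6691) - 3*0.7431
= 0.45
v'_2 = -4*sin(132deg) + 3*cos(132deg)
= -4*0.7431 + 3*(-0.6691)
= -4.98
v' = 0.45*e1 - 4.98*e2


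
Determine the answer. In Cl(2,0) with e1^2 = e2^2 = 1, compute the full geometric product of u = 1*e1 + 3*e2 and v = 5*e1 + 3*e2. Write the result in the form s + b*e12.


Expand: (1*e1 + 3*e2)(5*e1 + 3*e2)
= 1*5*e1e1 + 1*3*e1e2 + 3*5*e2e1 + 3*3*e2e2
Using e1^2 = e2^2 = 1, e2e1 = -e1e2:
Scalar part s = 1*5 + 3*3 = 5 + 9 = 14
Bivector part b = 1*3 - 3*5 = 3 - 15 = -12
uv = 14 - 12*e12


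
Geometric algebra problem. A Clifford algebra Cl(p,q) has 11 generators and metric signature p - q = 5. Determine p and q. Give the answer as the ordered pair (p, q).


We need p + q = 11 and p - q = 5.
Adding: 2p = 11 + 5 = 16, so p = 8.
Then q = 11 - 8 = 3.
(p, q) = (8, 3)


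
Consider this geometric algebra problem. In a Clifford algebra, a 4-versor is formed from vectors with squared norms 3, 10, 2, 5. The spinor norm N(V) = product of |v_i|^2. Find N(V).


Spinor norm N(V) = |v1|^2 * |v2|^2 * ... * |v4|^2
= 3 * 10 * 2 * 5
Running product: 3, 30, 60, 300
N(V) = 300


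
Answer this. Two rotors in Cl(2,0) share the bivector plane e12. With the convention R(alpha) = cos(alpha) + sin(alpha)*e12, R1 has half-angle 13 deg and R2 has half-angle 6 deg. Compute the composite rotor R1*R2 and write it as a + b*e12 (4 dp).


Same-plane rotors commute and their half-angles add:
R1*R2 = cos(a1 + a2) + sin(a1 + a2)*e12.
a1 + a2 = 13 + 6 = 19 deg
cos(19 deg) = 0.9455
sin(19 deg) = 0.3256
R1*R2 = 0.9455 + 0.3256*e12


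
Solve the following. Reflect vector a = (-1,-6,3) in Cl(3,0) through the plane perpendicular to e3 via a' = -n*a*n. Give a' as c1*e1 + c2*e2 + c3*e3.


Reflection formula: a' = -n*a*n, with n = e3 (unit vector, n^2 = 1).
For reflection through hyperplane perp to e3:
The component along e3 flips sign, others stay.
a = (-1, -6, 3)
a' = (-1, -6, -3)
a' = -1*e1 - 6*e2 - 3*e3


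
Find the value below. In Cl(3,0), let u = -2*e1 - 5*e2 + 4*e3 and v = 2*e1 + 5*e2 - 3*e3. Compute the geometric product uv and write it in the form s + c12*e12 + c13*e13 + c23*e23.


In Cl(3,0): e_i^2 = 1, e_ie_j = -e_je_i for i != j.
Scalar part = u . v = (-2)*2 + (-5)*5 + 4*(-3)
= -4 + (-25) + (-12) = -41
e12 coeff = (-2)*5 - (-5)*2 = -10 - (-10) = 0
e13 coeff = (-2)*(-3) - 4*2 = 6 - 8 = -2
e23 coeff = (-5)*(-3) - 4*5 = 15 - 20 = -5
uv = -41 + 0*e12 - 2*e13 - 5*e23


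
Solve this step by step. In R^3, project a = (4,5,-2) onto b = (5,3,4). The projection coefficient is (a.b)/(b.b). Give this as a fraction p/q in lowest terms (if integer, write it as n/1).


Projection coefficient = (a . b) / (b . b)
a . b = 4*5 + 5*3 + (-2)*4
= 20 + 15 + (-8) = 27
b . b = 5^2 + 3^2 + 4^2
= 25 + 9 + 16 = 50
Coefficient = 27/50
In lowest terms: 27/50


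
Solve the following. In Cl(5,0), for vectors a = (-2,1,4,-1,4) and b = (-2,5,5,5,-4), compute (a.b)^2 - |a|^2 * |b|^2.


a . b = (-2)*(-2) + 1*5 + 4*5 + (-1)*5 + 4*(-4)
= 4 + 5 + 20 + (-5) + (-16) = 8
|a|^2 = (-2)^2 + 1^2 + 4^2 + (-1)^2 + 4^2 = 38
|b|^2 = (-2)^2 + 5^2 + 5^2 + 5^2 + (-4)^2 = 95
(a.b)^2 = 8^2 = 64
|a|^2 * |b|^2 = 38 * 95 = 3610
Result = 64 - 3610 = -3546


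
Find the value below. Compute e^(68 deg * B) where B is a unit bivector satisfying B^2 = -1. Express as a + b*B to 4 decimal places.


For a unit bivector B with B^2 = -1, the exponential series gives
e^(theta*B) = cos(theta) + sin(theta)*B (the GA analogue of Euler's formula).
theta = 68 degrees = 1.186824 rad
cos(68 deg) = 0.3746
sin(68 deg) = 0.9272
exp(theta*B) = 0.3746 + 0.9272*B


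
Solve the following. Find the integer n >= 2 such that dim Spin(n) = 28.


dim Spin(n) = dim so(n) = n(n-1)/2.
Solve n(n-1)/2 = 28, i.e. n^2 - n - 56 = 0.
Discriminant = 1 + 8*28 = 225
n = (1 + sqrt(225))/2 = (1 + 15)/2 = 8


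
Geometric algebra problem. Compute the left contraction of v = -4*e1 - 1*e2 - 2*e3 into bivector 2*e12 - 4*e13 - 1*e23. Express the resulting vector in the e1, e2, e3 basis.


Left contraction v _| B = <vB>_1 (grade-1 part of the geometric product vB).
Using e1_|e12 = e2, e2_|e12 = -e1, e1_|e13 = e3, e3_|e13 = -e1, e2_|e23 = e3, e3_|e23 = -e2:
e1 coeff: -v2*b12 - v3*b13 = -(-1)*(2) - (-2)*(-4) = -6
e2 coeff: v1*b12 - v3*b23 = (-4)*(2) - (-2)*(-1) = -10
e3 coeff: v1*b13 + v2*b23 = (-4)*(-4) + (-1)*(-1) = 17
v _| B = -6*e1 - 10*e2 + 17*e3


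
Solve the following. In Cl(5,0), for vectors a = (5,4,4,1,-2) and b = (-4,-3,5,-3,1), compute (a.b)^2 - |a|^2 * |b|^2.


a . b = 5*(-4) + 4*(-3) + 4*5 + 1*(-3) + (-2)*1
= -20 + (-12) + 20 + (-3) + (-2) = -17
|a|^2 = 5^2 + 4^2 + 4^2 + 1^2 + (-2)^2 = 62
|b|^2 = (-4)^2 + (-3)^2 + 5^2 + (-3)^2 + 1^2 = 60
(a.b)^2 = (-17)^2 = 289
|a|^2 * |b|^2 = 62 * 60 = 3720
Result = 289 - 3720 = -3431


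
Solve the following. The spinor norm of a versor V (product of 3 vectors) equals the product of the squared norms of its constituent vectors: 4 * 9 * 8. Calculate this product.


Spinor norm N(V) = |v1|^2 * |v2|^2 * ... * |v3|^2
= 4 * 9 * 8
Running product: 4, 36, 288
N(V) = 288


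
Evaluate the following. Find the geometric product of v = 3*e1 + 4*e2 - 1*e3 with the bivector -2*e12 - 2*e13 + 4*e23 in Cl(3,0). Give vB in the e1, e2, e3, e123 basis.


vB has grade-1 (vector) and grade-3 (trivector) parts: vB = (v _| B) + (v ^ B).
Vector part <vB>_1:
  e1: -v2*b12 - v3*b13 = -(4)*(-2) - (-1)*(-2) = 6
  e2: v1*b12 - v3*b23 = (3)*(-2) - (-1)*(4) = -2
  e3: v1*b13 + v2*b23 = (3)*(-2) + (4)*(4) = 10
Trivector part <vB>_3:
  e123: v1*b23 - v2*b13 + v3*b12 = (3)*(4) - (4)*(-2) + (-1)*(-2) = 22
vB = 6*e1 - 2*e2 + 10*e3 + 22*e123


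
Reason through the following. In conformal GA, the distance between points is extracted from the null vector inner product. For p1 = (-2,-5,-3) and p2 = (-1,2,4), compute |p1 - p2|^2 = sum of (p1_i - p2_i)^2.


p1 - p2 = (-1, -7, -7)
|p1 - p2|^2 = (-1)^2 + (-7)^2 + (-7)^2
= 1 + 49 + 49
= 99


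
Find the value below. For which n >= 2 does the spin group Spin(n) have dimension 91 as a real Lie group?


dim Spin(n) = dim so(n) = n(n-1)/2.
Solve n(n-1)/2 = 91, i.e. n^2 - n - 182 = 0.
Discriminant = 1 + 8*91 = 729
n = (1 + sqrt(729))/2 = (1 + 27)/2 = 14


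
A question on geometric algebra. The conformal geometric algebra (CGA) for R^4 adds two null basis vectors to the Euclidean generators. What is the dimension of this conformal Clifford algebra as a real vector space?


The conformal model of R^4 uses Cl(5,1): the 4 Euclidean generators plus two extra orthogonal generators e+ (e+^2 = +1) and e- (e-^2 = -1), from which the null vectors e0, einf are built.
Number of generators m = 4 + 2 = 6.
dim Cl(p,q) = 2^m = 2^6 = 64


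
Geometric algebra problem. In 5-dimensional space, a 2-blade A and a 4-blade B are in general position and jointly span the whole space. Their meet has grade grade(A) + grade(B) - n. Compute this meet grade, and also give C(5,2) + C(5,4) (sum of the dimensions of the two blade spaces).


Meet grade = grade(A) + grade(B) - n
= 2 + 4 - 5 = 1
C(5,2) = 10
C(5,4) = 5
dim_A + dim_B = 10 + 5 = 15


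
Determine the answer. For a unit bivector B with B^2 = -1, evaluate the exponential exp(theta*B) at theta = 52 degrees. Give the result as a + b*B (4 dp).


For a unit bivector B with B^2 = -1, the exponential series gives
e^(theta*B) = cos(theta) + sin(theta)*B (the GA analogue of Euler's formula).
theta = 52 degrees = 0.907571 rad
cos(52 deg) = 0.6157
sin(52 deg) = 0.7880
exp(theta*B) = 0.6157 + 0.7880*B


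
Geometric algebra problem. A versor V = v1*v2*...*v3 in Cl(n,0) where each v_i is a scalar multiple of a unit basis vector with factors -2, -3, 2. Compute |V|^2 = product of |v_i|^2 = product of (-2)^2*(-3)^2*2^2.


Each vector v_i has |v_i|^2 = s_i^2
Squared scales: (-2)^2 = 4, (-3)^2 = 9, 2^2 = 4
|V|^2 = 4 * 9 * 4
= 144


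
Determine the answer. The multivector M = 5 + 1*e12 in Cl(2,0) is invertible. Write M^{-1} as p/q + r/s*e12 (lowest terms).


M = 5 + 1*e12, where e12^2 = -1.
Since M commutes with its reverse ~M = a - b*e12, M * ~M = a^2 - b^2*e12^2 = a^2 + b^2.
So M^{-1} = ~M / (a^2 + b^2) = (a - b*e12)/(a^2 + b^2).
a^2 + b^2 = 25 + 1 = 26
Scalar part = 5/26 = 5/26
Bivector coeff = -1/26 = -1/26
M^{-1} = 5/26 - 1/26*e12


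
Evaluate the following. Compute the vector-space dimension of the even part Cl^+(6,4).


Even subalgebra dimension = 2^(n-1)
n = 6 + 4 = 10
2^(10 - 1) = 2^9 = 512
Verification: sum of C(10,k) for even k = 1 + 45 + 210 + 210 + 45 + 1 = 512
Result = 512


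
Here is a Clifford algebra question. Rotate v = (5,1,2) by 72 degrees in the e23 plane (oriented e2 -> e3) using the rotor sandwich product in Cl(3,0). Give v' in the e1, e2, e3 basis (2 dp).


Rotor R = cos(36deg) - sin(36deg)*e23
Rotation angle theta = 2 * 36 = 72 degrees in the e23 plane (e2 -> e3).
The component perpendicular to the plane (e1) is invariant: v'_1 = v1 = 5.00
cos(72deg) = 0.3090, sin(72deg) = 0.9511
v'_2 = v2*cos(theta) - v3*sin(theta) = 1*0.3090 - 2*0.9511 = -1.59
v'_3 = v2*sin(theta) + v3*cos(theta) = 1*0.9511 + 2*0.3090 = 1.57
v' = 5.00*e1 - 1.59*e2 + 1.57*e3


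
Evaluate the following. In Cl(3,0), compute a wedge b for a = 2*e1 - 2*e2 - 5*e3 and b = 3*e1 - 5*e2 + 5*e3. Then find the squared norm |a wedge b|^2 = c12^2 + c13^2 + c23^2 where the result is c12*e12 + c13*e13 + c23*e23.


a wedge b = (a1*b2 - a2*b1)*e12 + (a1*b3 - a3*b1)*e13 + (a2*b3 - a3*b2)*e23
e12 coeff: 2*(-5) - (-2)*3 = -10 - (-6) = -4
e13 coeff: 2*5 - (-5)*3 = 10 - (-15) = 25
e23 coeff: (-2)*5 - (-5)*(-5) = -10 - 25 = -35
|a wedge b|^2 = (-4)^2 + 25^2 + (-35)^2
= 16 + 625 + 1225
= 1866


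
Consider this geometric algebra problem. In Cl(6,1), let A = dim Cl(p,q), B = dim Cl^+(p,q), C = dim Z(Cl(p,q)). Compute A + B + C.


n = 6 + 1 = 7
Total dim = 2^7 = 128
Even subalgebra dim = 2^6 = 64
n is odd, so center dim = 2
Sum = 128 + 64 + 2 = 194


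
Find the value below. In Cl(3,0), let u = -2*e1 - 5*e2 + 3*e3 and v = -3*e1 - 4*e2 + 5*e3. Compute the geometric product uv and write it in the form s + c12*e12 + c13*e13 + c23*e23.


In Cl(3,0): e_i^2 = 1, e_ie_j = -e_je_i for i != j.
Scalar part = u . v = (-2)*(-3) + (-5)*(-4) + 3*5
= 6 + 20 + 15 = 41
e12 coeff = (-2)*(-4) - (-5)*(-3) = 8 - 15 = -7
e13 coeff = (-2)*5 - 3*(-3) = -10 - (-9) = -1
e23 coeff = (-5)*5 - 3*(-4) = -25 - (-12) = -13
uv = 41 - 7*e12 - 1*e13 - 13*e23


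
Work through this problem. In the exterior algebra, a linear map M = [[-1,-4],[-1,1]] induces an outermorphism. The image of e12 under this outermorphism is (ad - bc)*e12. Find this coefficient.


The outermorphism of a linear map f sends e1^e2 to f(e1)^f(e2).
f(e1) = -1*e1 - 1*e2
f(e2) = -4*e1 + 1*e2
f(e1) ^ f(e2) = (-1*e1 - 1*e2) ^ (-4*e1 + 1*e2)
= (-1)*1*e12 + (-1)*(-4)*e21
= (-1 - 4)*e12
= -5*e12
Coefficient = -5


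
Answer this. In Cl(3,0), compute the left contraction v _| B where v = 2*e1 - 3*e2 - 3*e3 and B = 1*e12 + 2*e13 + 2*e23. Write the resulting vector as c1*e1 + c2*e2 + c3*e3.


Left contraction v _| B = <vB>_1 (grade-1 part of the geometric product vB).
Using e1_|e12 = e2, e2_|e12 = -e1, e1_|e13 = e3, e3_|e13 = -e1, e2_|e23 = e3, e3_|e23 = -e2:
e1 coeff: -v2*b12 - v3*b13 = -(-3)*(1) - (-3)*(2) = 9
e2 coeff: v1*b12 - v3*b23 = (2)*(1) - (-3)*(2) = 8
e3 coeff: v1*b13 + v2*b23 = (2)*(2) + (-3)*(2) = -2
v _| B = 9*e1 + 8*e2 - 2*e3


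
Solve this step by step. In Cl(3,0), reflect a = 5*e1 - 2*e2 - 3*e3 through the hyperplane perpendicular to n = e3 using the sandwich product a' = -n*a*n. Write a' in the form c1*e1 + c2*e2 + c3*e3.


Reflection formula: a' = -n*a*n, with n = e3 (unit vector, n^2 = 1).
For reflection through hyperplane perp to e3:
The component along e3 flips sign, others stay.
a = (5, -2, -3)
a' = (5, -2, 3)
a' = 5*e1 - 2*e2 + 3*e3


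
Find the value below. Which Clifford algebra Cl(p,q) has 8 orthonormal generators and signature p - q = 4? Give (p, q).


We need p + q = 8 and p - q = 4.
Adding: 2p = 8 + 4 = 12, so p = 6.
Then q = 8 - 6 = 2.
(p, q) = (6, 2)


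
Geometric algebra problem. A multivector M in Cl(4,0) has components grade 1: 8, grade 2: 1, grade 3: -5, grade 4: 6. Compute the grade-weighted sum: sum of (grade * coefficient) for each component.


Grade-weighted sum = sum of grade_k * coefficient_k
1*8 = 8
2*1 = 2
3*(-5) = -15
4*6 = 24
Total = 8 + 2 + (-15) + 24 = 19


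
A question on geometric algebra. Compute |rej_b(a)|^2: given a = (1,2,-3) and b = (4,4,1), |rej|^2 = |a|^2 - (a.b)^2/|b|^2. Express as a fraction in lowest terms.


|a|^2 = 1^2 + 2^2 + (-3)^2 = 14
|b|^2 = 4^2 + 4^2 + 1^2 = 33
a . b = 1*4 + 2*4 + (-3)*1 = 9
(a.b)^2 = 9^2 = 81
|rej|^2 = 14 - 81/33
= (462 - 81)/33
= 381/33
In lowest terms: 127/11


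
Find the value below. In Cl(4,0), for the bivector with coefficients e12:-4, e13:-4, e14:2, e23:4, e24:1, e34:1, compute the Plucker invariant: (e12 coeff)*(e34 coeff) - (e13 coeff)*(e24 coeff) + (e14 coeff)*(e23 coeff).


Plucker relation: af - be + cd
a*f = (-4)*1 = -4
b*e = (-4)*1 = -4
c*d = 2*4 = 8
af - be + cd = -4 - (-4) + 8
= 8


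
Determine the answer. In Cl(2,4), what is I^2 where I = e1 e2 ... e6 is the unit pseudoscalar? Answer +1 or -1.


The pseudoscalar I = e1...e_n (product of all n generators) of Cl(p,q) satisfies I^2 = (-1)^(q + n(n-1)/2).
p = 2, q = 4, n = p + q = 6
n(n-1)/2 = 6 * 5 / 2 = 15
Exponent = q + n(n-1)/2 = 4 + 15 = 19
I^2 = (-1)^19 = -1


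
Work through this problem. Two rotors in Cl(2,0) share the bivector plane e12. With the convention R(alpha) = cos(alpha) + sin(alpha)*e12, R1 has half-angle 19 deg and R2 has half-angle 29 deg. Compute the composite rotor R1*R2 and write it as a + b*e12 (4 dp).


Same-plane rotors commute and their half-angles add:
R1*R2 = cos(a1 + a2) + sin(a1 + a2)*e12.
a1 + a2 = 19 + 29 = 48 deg
cos(48 deg) = 0.6691
sin(48 deg) = 0.7431
R1*R2 = 0.6691 + 0.7431*e12


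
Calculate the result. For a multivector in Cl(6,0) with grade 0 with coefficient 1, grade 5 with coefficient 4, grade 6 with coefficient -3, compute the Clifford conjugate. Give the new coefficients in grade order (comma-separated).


Clifford conjugate sign for grade k: (-1)^(k(k+1)/2)
Grade 0: (-1)^(0*1/2) = (-1)^0 = 1, coeff 1 -> 1
Grade 5: (-1)^(5*6/2) = (-1)^15 = -1, coeff 4 -> -4
Grade 6: (-1)^(6*7/2) = (-1)^21 = -1, coeff -3 -> 3
Conjugated coefficients: 1, -4, 3


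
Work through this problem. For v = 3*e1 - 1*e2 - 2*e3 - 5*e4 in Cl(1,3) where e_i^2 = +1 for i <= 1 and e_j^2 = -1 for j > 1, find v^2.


v^2 = sum of c_i^2 * e_i^2
Positive signature terms (e_i^2 = +1): 3^2 = 9
Negative signature terms (e_j^2 = -1): (-1)^2 + (-2)^2 + (-5)^2 = 30
v^2 = 9 - 30 = -21


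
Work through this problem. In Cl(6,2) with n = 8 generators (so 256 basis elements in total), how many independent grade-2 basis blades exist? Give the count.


Number of grade-k basis blades in Cl(p,q) with n = p + q is C(n, k).
n = 6 + 2 = 8
C(8, 2) = 8! / (2! * 6!)
= 40320 / (2 * 720)
= 28


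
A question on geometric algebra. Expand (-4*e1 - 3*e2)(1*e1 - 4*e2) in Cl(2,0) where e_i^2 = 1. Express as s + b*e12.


Expand: (-4*e1 - 3*e2)(1*e1 - 4*e2)
= (-4)*1*e1e1 + (-4)*(-4)*e1e2 + (-3)*1*e2e1 + (-3)*(-4)*e2e2
Using e1^2 = e2^2 = 1, e2e1 = -e1e2:
Scalar part s = (-4)*1 + (-3)*(-4) = -4 + 12 = 8
Bivector part b = (-4)*(-4) - (-3)*1 = 16 - (-3) = 19
uv = 8 + 19*e12


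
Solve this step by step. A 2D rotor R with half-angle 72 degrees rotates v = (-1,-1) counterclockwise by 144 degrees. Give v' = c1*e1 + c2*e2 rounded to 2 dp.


Rotor R = cos(72deg) - sin(72deg)*e12
Rotation angle theta = 2 * 72 = 144 degrees
v' = R*v*~R rotates v by theta.
cos(144deg) = -0.8090, sin(144deg) = 0.5878
v'_1 = -1*cos(144deg) - (-1)*sin(144deg)
= -1*(-0.8090) - (-1)*0.5878
= 1.40
v'_2 = -1*sin(144deg) + (-1)*cos(144deg)
= -1*0.5878 + (-1)*(-0.8090)
= 0.22
v' = 1.40*e1 + 0.22*e2


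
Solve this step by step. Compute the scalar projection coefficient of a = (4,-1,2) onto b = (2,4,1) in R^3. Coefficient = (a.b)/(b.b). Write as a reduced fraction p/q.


Projection coefficient = (a . b) / (b . b)
a . b = 4*2 + (-1)*4 + 2*1
= 8 + (-4) + 2 = 6
b . b = 2^2 + 4^2 + 1^2
= 4 + 16 + 1 = 21
Coefficient = 6/21
In lowest terms: 2/7
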